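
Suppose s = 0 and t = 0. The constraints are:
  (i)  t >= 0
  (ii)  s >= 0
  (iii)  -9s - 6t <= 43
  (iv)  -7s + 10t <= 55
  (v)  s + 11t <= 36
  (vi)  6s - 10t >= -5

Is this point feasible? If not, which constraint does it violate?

feasible

(i): 0 ≥ 0 ✓
(ii): 0 ≥ 0 ✓
(iii): 0 ≤ 43 ✓
(iv): 0 ≤ 55 ✓
(v): 0 ≤ 36 ✓
(vi): 0 ≥ -5 ✓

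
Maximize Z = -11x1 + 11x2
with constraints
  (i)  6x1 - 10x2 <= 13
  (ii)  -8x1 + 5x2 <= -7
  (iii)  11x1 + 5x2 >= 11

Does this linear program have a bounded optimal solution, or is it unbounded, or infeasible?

From the feasible point (5/4, -11/20), moving in the direction (5, 8) keeps every constraint satisfied while Z increases without bound.

unbounded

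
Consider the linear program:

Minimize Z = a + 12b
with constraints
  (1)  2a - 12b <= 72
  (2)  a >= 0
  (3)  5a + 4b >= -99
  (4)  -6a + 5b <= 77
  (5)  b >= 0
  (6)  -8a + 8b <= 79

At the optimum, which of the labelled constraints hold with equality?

Feasible corners and Z = a + 12b:
  (36, 0) → Z = 36
  (0, 0) → Z = 0
  (0, 79/8) → Z = 237/2
The feasible region is unbounded (it extends along (1, 1), (6, 1)), but Z strictly increases along every unbounded feasible direction, so there is no improving ray and the minimum is attained at a vertex.

The minimum is at (0, 0). Substituting into each constraint, equality holds for (2) and (5); the remaining constraints have slack.

(2) and (5)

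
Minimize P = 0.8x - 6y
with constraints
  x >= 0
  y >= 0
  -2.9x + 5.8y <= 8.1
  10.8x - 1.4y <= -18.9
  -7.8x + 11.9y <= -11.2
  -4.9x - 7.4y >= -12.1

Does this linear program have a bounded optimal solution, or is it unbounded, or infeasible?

The boundaries y = 0 and -7.8x + 11.9y = -11.2 meet at (56/39, 0), but that point violates 10.8x - 1.4y ≤ -18.9. Every candidate vertex is excluded by some other constraint, so the feasible region is empty.

infeasible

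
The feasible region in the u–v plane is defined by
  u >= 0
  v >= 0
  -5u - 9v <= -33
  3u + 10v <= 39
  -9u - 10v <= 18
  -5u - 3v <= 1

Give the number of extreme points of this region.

4

Pairwise boundary intersections that survive every other constraint:
  (0, 11/3)
  (0, 39/10)
  (33/5, 0)
  (13, 0)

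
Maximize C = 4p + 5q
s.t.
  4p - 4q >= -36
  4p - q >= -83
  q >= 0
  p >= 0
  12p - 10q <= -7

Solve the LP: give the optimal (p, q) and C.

Extreme points and C = 4p + 5q:
  (0, 9) → C = 45
  (83/2, 101/2) → C = 837/2
  (0, 7/10) → C = 7/2

p = 83/2, q = 101/2, maximum C = 837/2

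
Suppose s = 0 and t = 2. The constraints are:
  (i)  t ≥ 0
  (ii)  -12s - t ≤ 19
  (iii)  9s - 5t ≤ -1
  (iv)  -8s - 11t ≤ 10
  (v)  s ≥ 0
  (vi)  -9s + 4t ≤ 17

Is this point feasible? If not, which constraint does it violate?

(i): 2 ≥ 0 ✓
(ii): -2 ≤ 19 ✓
(iii): -10 ≤ -1 ✓
(iv): -22 ≤ 10 ✓
(v): 0 ≥ 0 ✓
(vi): 8 ≤ 17 ✓

feasible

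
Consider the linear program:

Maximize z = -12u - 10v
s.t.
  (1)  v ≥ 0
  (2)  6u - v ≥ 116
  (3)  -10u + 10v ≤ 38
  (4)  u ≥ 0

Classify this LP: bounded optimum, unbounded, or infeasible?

Vertices and z = -12u - 10v:
  (58/3, 0) → z = -232
  (599/25, 694/25) → z = -14128/25
The feasible region has finitely many vertices and no improving ray; the maximum is -232 at (58/3, 0).

bounded optimum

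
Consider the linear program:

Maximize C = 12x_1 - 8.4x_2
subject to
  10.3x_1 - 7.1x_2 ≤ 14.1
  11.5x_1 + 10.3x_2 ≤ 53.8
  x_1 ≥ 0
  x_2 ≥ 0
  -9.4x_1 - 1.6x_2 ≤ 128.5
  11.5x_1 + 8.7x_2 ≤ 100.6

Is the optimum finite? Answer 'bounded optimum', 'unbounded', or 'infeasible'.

Vertices and C = 12x_1 - 8.4x_2:
  (52721/18774, 39199/18774) → C = 252817/15645
  (141/103, 0) → C = 1692/103
  (0, 538/103) → C = -22596/515
  (0, 0) → C = 0
The feasible region has finitely many vertices and no improving ray; the maximum is 1692/103 at (141/103, 0).

bounded optimum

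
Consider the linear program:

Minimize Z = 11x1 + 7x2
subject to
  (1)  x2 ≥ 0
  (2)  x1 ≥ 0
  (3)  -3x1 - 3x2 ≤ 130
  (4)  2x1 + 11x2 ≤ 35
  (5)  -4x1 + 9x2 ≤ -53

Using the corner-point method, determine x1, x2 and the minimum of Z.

x1 = 53/4, x2 = 0, minimum Z = 583/4

Extreme points and Z = 11x1 + 7x2:
  (35/2, 0) → Z = 385/2
  (53/4, 0) → Z = 583/4
  (449/31, 17/31) → Z = 5058/31

At the optimal vertex, x2 = 0 and -4x1 + 9x2 = -53.
Solving simultaneously gives x1 = 53/4, x2 = 0.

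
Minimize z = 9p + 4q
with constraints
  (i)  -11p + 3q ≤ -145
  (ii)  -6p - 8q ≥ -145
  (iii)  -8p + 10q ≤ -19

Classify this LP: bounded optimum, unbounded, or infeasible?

From the feasible point (1595/106, 725/106), moving in the direction (-3, -11) keeps every constraint satisfied while z decreases without bound.

unbounded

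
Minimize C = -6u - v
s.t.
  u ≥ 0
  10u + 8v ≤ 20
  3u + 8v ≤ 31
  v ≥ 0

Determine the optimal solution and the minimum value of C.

u = 2, v = 0, minimum C = -12

Corner points and C = -6u - v:
  (0, 5/2) → C = -5/2
  (0, 0) → C = 0
  (2, 0) → C = -12

At the optimal vertex, 10u + 8v = 20 and v = 0.
Solving simultaneously gives u = 2, v = 0.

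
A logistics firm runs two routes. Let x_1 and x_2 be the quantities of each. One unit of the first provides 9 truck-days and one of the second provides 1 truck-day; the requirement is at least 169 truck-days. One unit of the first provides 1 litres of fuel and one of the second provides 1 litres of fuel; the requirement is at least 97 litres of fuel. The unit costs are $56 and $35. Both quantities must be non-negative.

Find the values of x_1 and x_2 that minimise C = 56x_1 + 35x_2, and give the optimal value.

The feasible region is unbounded (it extends along (0, 1), (1, 0)), but C strictly increases along every unbounded feasible direction, so there is no improving ray and the minimum is attained at a vertex.

The optimum lies where 9x_1 + x_2 = 169 and x_1 + x_2 = 97.
Solving simultaneously gives x_1 = 9, x_2 = 88.

x_1 = 9, x_2 = 88, minimum C = 3584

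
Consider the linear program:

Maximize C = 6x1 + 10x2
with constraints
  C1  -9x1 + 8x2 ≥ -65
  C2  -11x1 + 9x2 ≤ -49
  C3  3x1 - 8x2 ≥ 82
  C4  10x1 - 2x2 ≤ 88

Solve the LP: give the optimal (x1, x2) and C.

Vertices and C = 6x1 + 10x2:
  (-193/7, -274/7) → C = -3898/7
  (-17/6, -181/16) → C = -1041/8
  (-346/61, -755/61) → C = -9626/61

x1 = -17/6, x2 = -181/16, maximum C = -1041/8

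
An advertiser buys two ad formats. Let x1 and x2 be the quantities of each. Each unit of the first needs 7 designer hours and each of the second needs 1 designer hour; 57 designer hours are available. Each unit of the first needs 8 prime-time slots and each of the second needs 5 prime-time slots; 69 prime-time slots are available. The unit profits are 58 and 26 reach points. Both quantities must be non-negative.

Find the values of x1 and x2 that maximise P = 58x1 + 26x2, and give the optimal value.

Corner points and P = 58x1 + 26x2:
  (0, 0) → P = 0
  (0, 69/5) → P = 1794/5
  (57/7, 0) → P = 3306/7
  (8, 1) → P = 490

The binding constraints are 7x1 + x2 = 57 and 8x1 + 5x2 = 69.
Solving simultaneously gives x1 = 8, x2 = 1.

x1 = 8, x2 = 1, maximum P = 490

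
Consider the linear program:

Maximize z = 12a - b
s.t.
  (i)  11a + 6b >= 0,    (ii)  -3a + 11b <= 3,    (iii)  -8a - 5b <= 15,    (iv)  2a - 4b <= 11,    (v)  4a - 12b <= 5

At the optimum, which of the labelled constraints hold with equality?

Vertices and z = 12a - b:
  (-18/139, 33/139) → z = -249/139
  (5/26, -55/156) → z = 415/156
  (91/8, 27/8) → z = 1065/8

The maximum is at (91/8, 27/8). Substituting into each constraint, equality holds for (ii) and (v); the remaining constraints have slack.

(ii) and (v)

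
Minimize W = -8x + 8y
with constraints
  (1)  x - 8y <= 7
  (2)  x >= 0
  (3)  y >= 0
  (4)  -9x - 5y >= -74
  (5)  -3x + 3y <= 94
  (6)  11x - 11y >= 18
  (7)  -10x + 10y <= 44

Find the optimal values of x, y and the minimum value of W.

The binding constraints are x - 8y = 7 and -9x - 5y = -74.
Solving simultaneously gives x = 57/7, y = 1/7.

x = 57/7, y = 1/7, minimum W = -64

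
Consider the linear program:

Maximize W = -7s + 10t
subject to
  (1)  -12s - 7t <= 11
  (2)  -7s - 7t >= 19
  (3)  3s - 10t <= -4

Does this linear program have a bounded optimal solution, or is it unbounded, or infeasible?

infeasible

The boundaries -12s - 7t = 11 and -7s - 7t = 19 meet at (8/5, -151/35), but that point violates 3s - 10t ≤ -4. Every candidate vertex is excluded by some other constraint, so the feasible region is empty.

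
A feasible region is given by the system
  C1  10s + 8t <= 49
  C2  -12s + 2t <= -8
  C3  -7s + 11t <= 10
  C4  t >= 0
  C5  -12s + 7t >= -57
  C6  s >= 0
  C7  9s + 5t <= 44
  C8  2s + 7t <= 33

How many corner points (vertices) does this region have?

The feasible vertices (each the meet of two boundaries and inside every other half-plane) are:
  (459/166, 443/166)
  (799/166, 9/83)
  (54/59, 88/59)
  (2/3, 0)
  (19/4, 0)

5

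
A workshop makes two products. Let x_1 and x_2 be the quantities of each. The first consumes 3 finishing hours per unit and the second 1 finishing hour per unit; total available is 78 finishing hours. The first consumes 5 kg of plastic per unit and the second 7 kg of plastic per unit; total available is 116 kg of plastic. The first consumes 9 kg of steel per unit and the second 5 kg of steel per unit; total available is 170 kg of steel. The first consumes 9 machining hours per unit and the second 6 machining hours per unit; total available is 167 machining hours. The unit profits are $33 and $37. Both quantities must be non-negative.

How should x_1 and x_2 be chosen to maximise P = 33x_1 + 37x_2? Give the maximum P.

Extreme points and P = 33x_1 + 37x_2:
  (0, 0) → P = 0
  (0, 116/7) → P = 4292/7
  (167/9, 0) → P = 1837/3
  (43/3, 19/3) → P = 2122/3

The binding constraints are 5x_1 + 7x_2 = 116 and 9x_1 + 6x_2 = 167.
Solving simultaneously gives x_1 = 43/3, x_2 = 19/3.

x_1 = 43/3, x_2 = 19/3, maximum P = 2122/3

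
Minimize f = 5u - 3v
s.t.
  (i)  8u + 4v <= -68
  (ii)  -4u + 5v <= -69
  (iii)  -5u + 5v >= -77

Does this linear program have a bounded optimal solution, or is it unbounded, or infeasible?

unbounded

From the feasible point (-8/7, -103/7), moving in the direction (-5, -4) keeps every constraint satisfied while f decreases without bound.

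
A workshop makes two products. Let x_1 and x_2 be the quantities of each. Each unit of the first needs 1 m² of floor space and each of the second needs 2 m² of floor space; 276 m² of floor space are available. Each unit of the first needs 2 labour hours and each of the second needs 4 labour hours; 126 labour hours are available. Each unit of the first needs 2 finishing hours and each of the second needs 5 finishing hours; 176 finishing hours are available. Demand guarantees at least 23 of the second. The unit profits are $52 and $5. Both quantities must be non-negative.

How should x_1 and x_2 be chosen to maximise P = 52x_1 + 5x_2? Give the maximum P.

x_1 = 17, x_2 = 23, maximum P = 999

Corner points and P = 52x_1 + 5x_2:
  (0, 63/2) → P = 315/2
  (0, 23) → P = 115
  (17, 23) → P = 999

At the optimal vertex, 2x_1 + 4x_2 = 126 and x_2 = 23.
Solving simultaneously gives x_1 = 17, x_2 = 23.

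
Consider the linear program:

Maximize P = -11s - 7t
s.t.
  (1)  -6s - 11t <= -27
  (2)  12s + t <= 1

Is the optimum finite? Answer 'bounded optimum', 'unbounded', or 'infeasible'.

From the feasible point (-8/63, 53/21), moving in the direction (-11, 6) keeps every constraint satisfied while P increases without bound.

unbounded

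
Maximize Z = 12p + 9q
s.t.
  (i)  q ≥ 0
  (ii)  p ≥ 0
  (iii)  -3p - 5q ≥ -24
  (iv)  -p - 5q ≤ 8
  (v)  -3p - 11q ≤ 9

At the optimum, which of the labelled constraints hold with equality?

Feasible corners and Z = 12p + 9q:
  (0, 0) → Z = 0
  (8, 0) → Z = 96
  (0, 24/5) → Z = 216/5

The maximum is at (8, 0). Substituting into each constraint, equality holds for (i) and (iii); the remaining constraints have slack.

(i) and (iii)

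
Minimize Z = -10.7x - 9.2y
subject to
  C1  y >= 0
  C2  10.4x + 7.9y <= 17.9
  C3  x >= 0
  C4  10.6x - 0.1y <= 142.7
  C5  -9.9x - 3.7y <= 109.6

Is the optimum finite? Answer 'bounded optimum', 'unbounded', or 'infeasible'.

Extreme points and Z = -10.7x - 9.2y:
  (179/104, 0) → Z = -19153/1040
  (0, 0) → Z = 0
  (0, 179/79) → Z = -8234/395
The feasible region has finitely many vertices and no improving ray; the minimum is -8234/395 at (0, 179/79).

bounded optimum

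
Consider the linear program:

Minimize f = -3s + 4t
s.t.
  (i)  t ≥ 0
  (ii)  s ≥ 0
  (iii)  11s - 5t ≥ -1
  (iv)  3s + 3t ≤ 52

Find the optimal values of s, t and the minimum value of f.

s = 52/3, t = 0, minimum f = -52

Extreme points and f = -3s + 4t:
  (0, 0) → f = 0
  (52/3, 0) → f = -52
  (0, 1/5) → f = 4/5
  (257/48, 575/48) → f = 1529/48

At the optimal vertex, t = 0 and 3s + 3t = 52.
Solving simultaneously gives s = 52/3, t = 0.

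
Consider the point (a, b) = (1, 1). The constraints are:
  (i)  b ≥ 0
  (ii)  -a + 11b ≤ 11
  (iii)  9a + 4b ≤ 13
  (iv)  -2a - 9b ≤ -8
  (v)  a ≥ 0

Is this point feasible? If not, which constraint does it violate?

(i): 1 ≥ 0 ✓
(ii): 10 ≤ 11 ✓
(iii): 13 ≤ 13 ✓
(iv): -11 ≤ -8 ✓
(v): 1 ≥ 0 ✓

feasible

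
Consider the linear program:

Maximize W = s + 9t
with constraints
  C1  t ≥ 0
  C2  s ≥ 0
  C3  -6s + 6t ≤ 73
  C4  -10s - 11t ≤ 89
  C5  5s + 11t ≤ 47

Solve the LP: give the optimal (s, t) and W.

Vertices and W = s + 9t:
  (0, 0) → W = 0
  (47/5, 0) → W = 47/5
  (0, 47/11) → W = 423/11

s = 0, t = 47/11, maximum W = 423/11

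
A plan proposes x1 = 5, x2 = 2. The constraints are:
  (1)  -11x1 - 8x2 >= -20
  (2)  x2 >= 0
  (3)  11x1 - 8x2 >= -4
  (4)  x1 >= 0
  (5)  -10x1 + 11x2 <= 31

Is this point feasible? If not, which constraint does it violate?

Constraint (1): -11x1 - 8x2 = -71, which is not ≥ -20. All other constraints are satisfied.

not feasible — violates (1)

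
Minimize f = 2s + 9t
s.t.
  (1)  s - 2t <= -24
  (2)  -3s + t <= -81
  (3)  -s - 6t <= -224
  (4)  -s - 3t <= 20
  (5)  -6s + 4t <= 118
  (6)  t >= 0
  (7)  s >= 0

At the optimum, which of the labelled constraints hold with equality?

Vertices and f = 2s + 9t:
  (38, 31) → f = 355
  (710/19, 591/19) → f = 6739/19
  (221/3, 140) → f = 4222/3
The feasible region is unbounded (it extends along (2, 1), (2, 3)), but f strictly increases along every unbounded feasible direction, so there is no improving ray and the minimum is attained at a vertex.

The minimum is at (710/19, 591/19). Substituting into each constraint, equality holds for (2) and (3); the remaining constraints have slack.

(2) and (3)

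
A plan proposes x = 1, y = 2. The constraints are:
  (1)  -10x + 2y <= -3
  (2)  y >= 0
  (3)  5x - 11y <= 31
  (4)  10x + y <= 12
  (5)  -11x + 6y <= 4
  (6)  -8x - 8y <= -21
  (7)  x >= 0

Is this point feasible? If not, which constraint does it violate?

(1): -6 ≤ -3 ✓
(2): 2 ≥ 0 ✓
(3): -17 ≤ 31 ✓
(4): 12 ≤ 12 ✓
(5): 1 ≤ 4 ✓
(6): -24 ≤ -21 ✓
(7): 1 ≥ 0 ✓

feasible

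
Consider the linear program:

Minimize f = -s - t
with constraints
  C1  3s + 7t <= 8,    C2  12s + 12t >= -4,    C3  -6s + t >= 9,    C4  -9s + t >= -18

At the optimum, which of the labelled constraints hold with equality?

C1 and C3

Corner points and f = -s - t:
  (-31/12, 9/4) → f = 1/3
  (-11/9, 5/3) → f = -4/9
  (-4/3, 1) → f = 1/3

The minimum is at (-11/9, 5/3). Substituting into each constraint, equality holds for C1 and C3; the remaining constraints have slack.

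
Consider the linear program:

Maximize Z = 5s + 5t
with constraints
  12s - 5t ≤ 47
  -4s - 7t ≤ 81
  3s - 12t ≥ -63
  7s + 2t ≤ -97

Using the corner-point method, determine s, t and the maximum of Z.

Vertices and Z = 5s + 5t:
  (-471/23, 3/23) → Z = -2340/23
  (-517/41, -179/41) → Z = -3480/41
  (-43/3, 5/3) → Z = -190/3

The binding constraints are 3s - 12t = -63 and 7s + 2t = -97.
Solving simultaneously gives s = -43/3, t = 5/3.

s = -43/3, t = 5/3, maximum Z = -190/3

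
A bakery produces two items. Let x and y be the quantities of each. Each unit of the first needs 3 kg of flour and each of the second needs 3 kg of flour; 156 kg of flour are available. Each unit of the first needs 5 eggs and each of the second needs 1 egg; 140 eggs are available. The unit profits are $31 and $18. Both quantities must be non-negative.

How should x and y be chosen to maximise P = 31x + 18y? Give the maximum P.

Vertices and P = 31x + 18y:
  (0, 0) → P = 0
  (0, 52) → P = 936
  (28, 0) → P = 868
  (22, 30) → P = 1222

The optimum lies where 3x + 3y = 156 and 5x + y = 140.
Solving simultaneously gives x = 22, y = 30.

x = 22, y = 30, maximum P = 1222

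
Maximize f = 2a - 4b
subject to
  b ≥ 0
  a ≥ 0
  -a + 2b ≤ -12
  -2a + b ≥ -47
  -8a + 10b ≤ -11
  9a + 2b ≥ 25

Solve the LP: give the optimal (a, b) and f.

a = 47/2, b = 0, maximum f = 47

Vertices and f = 2a - 4b:
  (12, 0) → f = 24
  (47/2, 0) → f = 47
  (82/3, 23/3) → f = 24

The binding constraints are b = 0 and -2a + b = -47.
Solving simultaneously gives a = 47/2, b = 0.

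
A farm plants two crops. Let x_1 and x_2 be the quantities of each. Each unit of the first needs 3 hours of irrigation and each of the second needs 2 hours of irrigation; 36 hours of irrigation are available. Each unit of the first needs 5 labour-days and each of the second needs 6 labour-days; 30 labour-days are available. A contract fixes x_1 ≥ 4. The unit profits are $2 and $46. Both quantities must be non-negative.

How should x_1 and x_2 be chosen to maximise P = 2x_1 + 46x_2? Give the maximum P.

Extreme points and P = 2x_1 + 46x_2:
  (6, 0) → P = 12
  (4, 0) → P = 8
  (4, 5/3) → P = 254/3

At the optimal vertex, 5x_1 + 6x_2 = 30 and x_1 = 4.
Solving simultaneously gives x_1 = 4, x_2 = 5/3.

x_1 = 4, x_2 = 5/3, maximum P = 254/3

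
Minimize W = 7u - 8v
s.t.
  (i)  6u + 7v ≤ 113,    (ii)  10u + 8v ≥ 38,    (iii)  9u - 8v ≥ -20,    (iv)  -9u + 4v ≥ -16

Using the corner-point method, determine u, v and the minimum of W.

Extreme points and W = 7u - 8v:
  (18/19, 271/76) → W = -416/19
  (5/2, 13/8) → W = 9/2
  (52/9, 9) → W = -284/9

The binding constraints are 9u - 8v = -20 and -9u + 4v = -16.
Solving simultaneously gives u = 52/9, v = 9.

u = 52/9, v = 9, minimum W = -284/9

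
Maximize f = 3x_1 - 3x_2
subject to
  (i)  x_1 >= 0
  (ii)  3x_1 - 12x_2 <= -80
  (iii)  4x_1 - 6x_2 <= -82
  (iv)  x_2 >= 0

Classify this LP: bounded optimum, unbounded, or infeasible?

unbounded

From the feasible point (0, 41/3), moving in the direction (6, 4) keeps every constraint satisfied while f increases without bound.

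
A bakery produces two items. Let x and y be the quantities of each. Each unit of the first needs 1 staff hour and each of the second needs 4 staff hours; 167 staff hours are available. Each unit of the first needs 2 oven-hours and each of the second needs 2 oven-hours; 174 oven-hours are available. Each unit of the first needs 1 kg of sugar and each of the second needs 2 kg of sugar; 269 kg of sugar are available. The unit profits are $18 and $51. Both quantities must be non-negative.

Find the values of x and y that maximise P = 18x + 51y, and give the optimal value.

x = 181/3, y = 80/3, maximum P = 2446

Corner points and P = 18x + 51y:
  (0, 0) → P = 0
  (0, 167/4) → P = 8517/4
  (87, 0) → P = 1566
  (181/3, 80/3) → P = 2446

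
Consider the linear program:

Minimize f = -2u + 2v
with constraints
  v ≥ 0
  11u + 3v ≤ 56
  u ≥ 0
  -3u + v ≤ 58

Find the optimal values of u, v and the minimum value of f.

Vertices and f = -2u + 2v:
  (56/11, 0) → f = -112/11
  (0, 0) → f = 0
  (0, 56/3) → f = 112/3

The optimum lies where v = 0 and 11u + 3v = 56.
Solving simultaneously gives u = 56/11, v = 0.

u = 56/11, v = 0, minimum f = -112/11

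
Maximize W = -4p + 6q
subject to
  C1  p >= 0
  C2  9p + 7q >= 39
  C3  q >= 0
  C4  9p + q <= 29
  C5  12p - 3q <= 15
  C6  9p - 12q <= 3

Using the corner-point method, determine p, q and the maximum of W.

p = 0, q = 29, maximum W = 174

Extreme points and W = -4p + 6q:
  (0, 39/7) → W = 234/7
  (0, 29) → W = 174
  (2, 3) → W = 10
  (34/13, 71/13) → W = 290/13

The optimum lies where p = 0 and 9p + q = 29.
Solving simultaneously gives p = 0, q = 29.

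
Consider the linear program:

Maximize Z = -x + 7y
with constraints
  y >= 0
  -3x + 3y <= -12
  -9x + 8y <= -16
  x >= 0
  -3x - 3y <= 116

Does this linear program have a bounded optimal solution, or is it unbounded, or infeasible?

unbounded

From the feasible point (4, 0), moving in the direction (3, 3) keeps every constraint satisfied while Z increases without bound.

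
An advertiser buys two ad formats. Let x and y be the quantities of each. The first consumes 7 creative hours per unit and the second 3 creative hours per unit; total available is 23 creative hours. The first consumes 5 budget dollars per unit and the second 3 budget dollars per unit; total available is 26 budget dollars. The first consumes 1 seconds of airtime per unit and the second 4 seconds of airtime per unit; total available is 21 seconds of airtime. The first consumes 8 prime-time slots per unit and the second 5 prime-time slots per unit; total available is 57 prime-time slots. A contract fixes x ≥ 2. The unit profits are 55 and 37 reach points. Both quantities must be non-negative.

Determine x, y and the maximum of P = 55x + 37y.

Feasible corners and P = 55x + 37y:
  (23/7, 0) → P = 1265/7
  (2, 0) → P = 110
  (2, 3) → P = 221

At the optimal vertex, 7x + 3y = 23 and x = 2.
Solving simultaneously gives x = 2, y = 3.

x = 2, y = 3, maximum P = 221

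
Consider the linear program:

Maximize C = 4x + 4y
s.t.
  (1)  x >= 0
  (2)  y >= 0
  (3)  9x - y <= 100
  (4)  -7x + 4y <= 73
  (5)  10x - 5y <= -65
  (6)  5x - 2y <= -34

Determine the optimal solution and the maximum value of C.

x = 5/3, y = 127/6, maximum C = 274/3

Corner points and C = 4x + 4y:
  (0, 73/4) → C = 73
  (0, 17) → C = 68
  (5/3, 127/6) → C = 274/3

The optimum lies where -7x + 4y = 73 and 5x - 2y = -34.
Solving simultaneously gives x = 5/3, y = 127/6.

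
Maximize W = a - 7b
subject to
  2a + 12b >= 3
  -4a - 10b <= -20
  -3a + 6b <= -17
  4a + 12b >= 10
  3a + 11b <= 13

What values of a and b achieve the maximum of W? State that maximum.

Vertices and W = a - 7b:
  (15/2, -1) → W = 29/2
  (123/14, -17/14) → W = 121/7
  (45/7, -4/7) → W = 73/7

a = 123/14, b = -17/14, maximum W = 121/7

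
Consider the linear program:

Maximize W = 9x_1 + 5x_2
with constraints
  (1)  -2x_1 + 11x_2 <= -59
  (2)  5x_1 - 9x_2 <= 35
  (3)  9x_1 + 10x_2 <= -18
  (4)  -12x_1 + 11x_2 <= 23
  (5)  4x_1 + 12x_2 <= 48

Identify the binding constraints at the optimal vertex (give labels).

Corner points and W = 9x_1 + 5x_2:
  (-146/37, -225/37) → W = -2439/37
  (-41/5, -377/55) → W = -5944/55
  (-592/53, -535/53) → W = -151

The maximum is at (-146/37, -225/37). Substituting into each constraint, equality holds for (1) and (2); the remaining constraints have slack.

(1) and (2)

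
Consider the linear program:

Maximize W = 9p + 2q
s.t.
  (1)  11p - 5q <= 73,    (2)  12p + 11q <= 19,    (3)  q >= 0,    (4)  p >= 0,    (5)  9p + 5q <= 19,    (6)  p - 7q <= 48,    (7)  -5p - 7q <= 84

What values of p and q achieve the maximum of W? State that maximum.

p = 19/12, q = 0, maximum W = 57/4

Vertices and W = 9p + 2q:
  (19/12, 0) → W = 57/4
  (0, 19/11) → W = 38/11
  (0, 0) → W = 0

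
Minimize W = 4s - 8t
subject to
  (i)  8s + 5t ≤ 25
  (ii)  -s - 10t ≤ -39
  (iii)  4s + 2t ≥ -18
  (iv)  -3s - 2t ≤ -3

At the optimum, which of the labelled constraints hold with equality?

Vertices and W = 4s - 8t:
  (11/15, 287/75) → W = -692/25
  (-35, 61) → W = -628
  (-12/7, 57/14) → W = -276/7
  (-21, 33) → W = -348

The minimum is at (-35, 61). Substituting into each constraint, equality holds for (i) and (iii); the remaining constraints have slack.

(i) and (iii)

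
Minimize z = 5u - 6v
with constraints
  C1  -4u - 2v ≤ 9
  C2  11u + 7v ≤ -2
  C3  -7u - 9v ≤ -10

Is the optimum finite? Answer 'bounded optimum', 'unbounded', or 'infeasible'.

bounded optimum

Feasible corners and z = 5u - 6v:
  (-59/6, 91/6) → z = -841/6
  (-101/22, 103/22) → z = -1123/22
  (-44/25, 62/25) → z = -592/25
The feasible region has finitely many vertices and no improving ray; the minimum is -841/6 at (-59/6, 91/6).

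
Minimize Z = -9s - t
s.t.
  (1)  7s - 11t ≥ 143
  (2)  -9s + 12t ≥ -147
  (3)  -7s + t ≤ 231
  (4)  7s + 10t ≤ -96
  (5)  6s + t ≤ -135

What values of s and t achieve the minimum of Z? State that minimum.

s = -491/27, t = -233/9, minimum Z = 1706/9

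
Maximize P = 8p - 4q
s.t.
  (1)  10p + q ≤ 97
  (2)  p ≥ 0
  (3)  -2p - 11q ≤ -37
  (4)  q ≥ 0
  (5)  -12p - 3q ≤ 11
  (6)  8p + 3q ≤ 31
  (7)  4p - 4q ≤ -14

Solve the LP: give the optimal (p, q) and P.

p = 41/22, q = 59/11, maximum P = -72/11

Extreme points and P = 8p - 4q:
  (0, 31/3) → P = -124/3
  (0, 7/2) → P = -14
  (41/22, 59/11) → P = -72/11

The binding constraints are 8p + 3q = 31 and 4p - 4q = -14.
Solving simultaneously gives p = 41/22, q = 59/11.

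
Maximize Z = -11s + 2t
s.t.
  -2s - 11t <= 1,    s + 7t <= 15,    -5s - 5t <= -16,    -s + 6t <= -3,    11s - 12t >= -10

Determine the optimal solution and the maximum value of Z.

Extreme points and Z = -11s + 2t:
  (181/45, -37/45) → Z = -413/9
  (111/13, 12/13) → Z = -1197/13
  (111/35, 1/35) → Z = -1219/35
The feasible region is unbounded (it extends along (7, -1), (11, -2)), but Z strictly decreases along every unbounded feasible direction, so there is no improving ray and the maximum is attained at a vertex.

The optimum lies where -5s - 5t = -16 and -s + 6t = -3.
Solving simultaneously gives s = 111/35, t = 1/35.

s = 111/35, t = 1/35, maximum Z = -1219/35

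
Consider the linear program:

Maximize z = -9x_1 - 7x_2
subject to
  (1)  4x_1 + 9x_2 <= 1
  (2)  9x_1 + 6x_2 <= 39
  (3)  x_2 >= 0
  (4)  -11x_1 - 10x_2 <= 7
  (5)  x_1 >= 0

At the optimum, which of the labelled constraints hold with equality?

(3) and (5)

Corner points and z = -9x_1 - 7x_2:
  (1/4, 0) → z = -9/4
  (0, 1/9) → z = -7/9
  (0, 0) → z = 0

The maximum is at (0, 0). Substituting into each constraint, equality holds for (3) and (5); the remaining constraints have slack.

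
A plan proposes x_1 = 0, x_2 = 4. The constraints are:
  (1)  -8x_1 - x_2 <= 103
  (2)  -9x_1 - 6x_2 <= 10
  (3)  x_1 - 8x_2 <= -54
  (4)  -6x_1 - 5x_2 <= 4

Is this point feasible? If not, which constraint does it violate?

not feasible — violates (3)

Constraint (3): x_1 - 8x_2 = -32, which is not ≤ -54. All other constraints are satisfied.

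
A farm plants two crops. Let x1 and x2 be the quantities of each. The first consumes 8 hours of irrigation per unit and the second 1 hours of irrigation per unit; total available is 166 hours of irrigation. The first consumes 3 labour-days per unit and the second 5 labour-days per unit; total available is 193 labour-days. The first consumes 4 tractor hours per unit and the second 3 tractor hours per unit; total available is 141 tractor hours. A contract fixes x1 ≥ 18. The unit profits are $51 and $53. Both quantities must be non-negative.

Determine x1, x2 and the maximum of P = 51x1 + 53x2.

x1 = 18, x2 = 22, maximum P = 2084

Feasible corners and P = 51x1 + 53x2:
  (83/4, 0) → P = 4233/4
  (18, 0) → P = 918
  (18, 22) → P = 2084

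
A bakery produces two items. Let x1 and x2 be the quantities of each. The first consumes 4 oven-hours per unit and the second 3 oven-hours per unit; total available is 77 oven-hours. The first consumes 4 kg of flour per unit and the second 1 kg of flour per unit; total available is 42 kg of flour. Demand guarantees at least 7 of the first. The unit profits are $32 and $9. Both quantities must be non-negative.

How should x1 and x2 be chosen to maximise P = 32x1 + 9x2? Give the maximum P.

At the optimal vertex, 4x1 + x2 = 42 and x1 = 7.
Solving simultaneously gives x1 = 7, x2 = 14.

x1 = 7, x2 = 14, maximum P = 350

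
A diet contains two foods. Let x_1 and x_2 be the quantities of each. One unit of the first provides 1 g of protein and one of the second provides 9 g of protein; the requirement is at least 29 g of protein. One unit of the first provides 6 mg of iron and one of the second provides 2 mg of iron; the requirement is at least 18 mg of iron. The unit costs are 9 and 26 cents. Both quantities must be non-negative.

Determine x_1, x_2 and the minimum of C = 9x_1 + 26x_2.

x_1 = 2, x_2 = 3, minimum C = 96

Extreme points and C = 9x_1 + 26x_2:
  (0, 9) → C = 234
  (29, 0) → C = 261
  (2, 3) → C = 96
The feasible region is unbounded (it extends along (0, 1), (1, 0)), but C strictly increases along every unbounded feasible direction, so there is no improving ray and the minimum is attained at a vertex.

The optimum lies where x_1 + 9x_2 = 29 and 6x_1 + 2x_2 = 18.
Solving simultaneously gives x_1 = 2, x_2 = 3.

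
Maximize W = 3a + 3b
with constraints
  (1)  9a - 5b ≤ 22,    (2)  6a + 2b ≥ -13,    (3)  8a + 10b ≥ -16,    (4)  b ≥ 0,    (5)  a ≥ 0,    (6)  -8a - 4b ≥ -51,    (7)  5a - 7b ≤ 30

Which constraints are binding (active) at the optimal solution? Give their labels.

Vertices and W = 3a + 3b:
  (22/9, 0) → W = 22/3
  (343/76, 283/76) → W = 939/38
  (0, 0) → W = 0
  (0, 51/4) → W = 153/4

The maximum is at (0, 51/4). Substituting into each constraint, equality holds for (5) and (6); the remaining constraints have slack.

(5) and (6)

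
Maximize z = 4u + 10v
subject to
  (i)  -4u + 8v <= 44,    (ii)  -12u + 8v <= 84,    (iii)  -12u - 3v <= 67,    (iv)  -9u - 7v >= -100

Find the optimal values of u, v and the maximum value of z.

u = 123/25, v = 199/25, maximum z = 2482/25

The feasible region is unbounded (it extends along (1, -4), (7, -9)), but z strictly decreases along every unbounded feasible direction, so there is no improving ray and the maximum is attained at a vertex.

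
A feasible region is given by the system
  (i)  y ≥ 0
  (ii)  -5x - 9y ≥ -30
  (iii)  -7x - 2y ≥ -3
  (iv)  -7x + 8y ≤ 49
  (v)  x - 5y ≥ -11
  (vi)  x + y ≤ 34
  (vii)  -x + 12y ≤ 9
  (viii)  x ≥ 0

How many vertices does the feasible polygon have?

Intersecting each pair of boundary lines and keeping only the points that satisfy every inequality leaves:
  (3/7, 0)
  (0, 0)
  (9/43, 33/43)
  (0, 3/4)

4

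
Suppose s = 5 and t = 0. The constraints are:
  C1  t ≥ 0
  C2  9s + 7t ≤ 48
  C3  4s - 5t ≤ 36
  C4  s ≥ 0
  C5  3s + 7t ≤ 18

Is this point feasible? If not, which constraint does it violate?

feasible

C1: 0 ≥ 0 ✓
C2: 45 ≤ 48 ✓
C3: 20 ≤ 36 ✓
C4: 5 ≥ 0 ✓
C5: 15 ≤ 18 ✓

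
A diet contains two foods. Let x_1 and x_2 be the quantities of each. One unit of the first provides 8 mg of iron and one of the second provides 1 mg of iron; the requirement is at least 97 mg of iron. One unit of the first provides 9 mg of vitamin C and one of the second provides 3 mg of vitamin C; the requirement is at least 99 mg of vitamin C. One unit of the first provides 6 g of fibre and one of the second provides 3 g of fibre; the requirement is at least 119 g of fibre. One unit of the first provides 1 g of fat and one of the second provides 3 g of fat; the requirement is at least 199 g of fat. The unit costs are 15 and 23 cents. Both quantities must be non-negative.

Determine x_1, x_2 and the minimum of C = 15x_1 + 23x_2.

x_1 = 4, x_2 = 65, minimum C = 1555

Extreme points and C = 15x_1 + 23x_2:
  (0, 97) → C = 2231
  (199, 0) → C = 2985
  (4, 65) → C = 1555
The feasible region is unbounded (it extends along (0, 1), (1, 0)), but C strictly increases along every unbounded feasible direction, so there is no improving ray and the minimum is attained at a vertex.

The binding constraints are 8x_1 + x_2 = 97 and x_1 + 3x_2 = 199.
Solving simultaneously gives x_1 = 4, x_2 = 65.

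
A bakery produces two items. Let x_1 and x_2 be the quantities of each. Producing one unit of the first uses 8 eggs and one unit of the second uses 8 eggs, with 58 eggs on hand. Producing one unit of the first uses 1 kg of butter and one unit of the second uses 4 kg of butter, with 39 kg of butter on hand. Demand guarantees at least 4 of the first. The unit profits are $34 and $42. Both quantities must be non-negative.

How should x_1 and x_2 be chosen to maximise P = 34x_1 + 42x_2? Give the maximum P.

The optimum lies where 8x_1 + 8x_2 = 58 and x_1 = 4.
Solving simultaneously gives x_1 = 4, x_2 = 13/4.

x_1 = 4, x_2 = 13/4, maximum P = 545/2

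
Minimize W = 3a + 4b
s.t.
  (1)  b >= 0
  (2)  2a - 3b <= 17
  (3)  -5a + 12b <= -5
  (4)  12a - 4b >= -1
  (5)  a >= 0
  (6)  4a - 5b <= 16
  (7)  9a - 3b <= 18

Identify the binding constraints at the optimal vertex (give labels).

(1) and (3)

Vertices and W = 3a + 4b:
  (1, 0) → W = 3
  (2, 0) → W = 6
  (67/31, 15/31) → W = 261/31

The minimum is at (1, 0). Substituting into each constraint, equality holds for (1) and (3); the remaining constraints have slack.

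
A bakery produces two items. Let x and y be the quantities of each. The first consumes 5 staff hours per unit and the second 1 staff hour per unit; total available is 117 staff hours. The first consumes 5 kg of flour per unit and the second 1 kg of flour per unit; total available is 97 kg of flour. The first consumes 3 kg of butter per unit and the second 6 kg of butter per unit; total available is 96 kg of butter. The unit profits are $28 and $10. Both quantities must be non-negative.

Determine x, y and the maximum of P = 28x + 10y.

x = 18, y = 7, maximum P = 574

Extreme points and P = 28x + 10y:
  (0, 0) → P = 0
  (0, 16) → P = 160
  (97/5, 0) → P = 2716/5
  (18, 7) → P = 574

The binding constraints are 5x + y = 97 and 3x + 6y = 96.
Solving simultaneously gives x = 18, y = 7.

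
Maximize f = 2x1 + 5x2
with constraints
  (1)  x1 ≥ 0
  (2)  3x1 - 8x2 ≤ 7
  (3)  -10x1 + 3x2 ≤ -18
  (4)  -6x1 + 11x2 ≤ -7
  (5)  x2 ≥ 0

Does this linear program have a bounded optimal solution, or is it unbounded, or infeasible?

unbounded

From the feasible point (7/3, 0), moving in the direction (11, 6) keeps every constraint satisfied while f increases without bound.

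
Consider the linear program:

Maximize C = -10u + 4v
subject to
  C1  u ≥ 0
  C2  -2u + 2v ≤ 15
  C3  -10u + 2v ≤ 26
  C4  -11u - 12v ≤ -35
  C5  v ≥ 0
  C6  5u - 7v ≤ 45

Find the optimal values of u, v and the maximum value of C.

u = 0, v = 15/2, maximum C = 30

Corner points and C = -10u + 4v:
  (0, 15/2) → C = 30
  (0, 35/12) → C = 35/3
  (35/11, 0) → C = -350/11
  (9, 0) → C = -90
The feasible region is unbounded (it extends along (7, 5), (1, 1)), but C strictly decreases along every unbounded feasible direction, so there is no improving ray and the maximum is attained at a vertex.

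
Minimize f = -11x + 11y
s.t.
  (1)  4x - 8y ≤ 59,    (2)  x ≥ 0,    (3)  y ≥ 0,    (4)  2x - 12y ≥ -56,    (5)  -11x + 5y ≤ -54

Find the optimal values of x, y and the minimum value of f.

x = 289/8, y = 171/16, minimum f = -4477/16

Vertices and f = -11x + 11y:
  (59/4, 0) → f = -649/4
  (289/8, 171/16) → f = -4477/16
  (54/11, 0) → f = -54
  (464/61, 362/61) → f = -1122/61

The binding constraints are 4x - 8y = 59 and 2x - 12y = -56.
Solving simultaneously gives x = 289/8, y = 171/16.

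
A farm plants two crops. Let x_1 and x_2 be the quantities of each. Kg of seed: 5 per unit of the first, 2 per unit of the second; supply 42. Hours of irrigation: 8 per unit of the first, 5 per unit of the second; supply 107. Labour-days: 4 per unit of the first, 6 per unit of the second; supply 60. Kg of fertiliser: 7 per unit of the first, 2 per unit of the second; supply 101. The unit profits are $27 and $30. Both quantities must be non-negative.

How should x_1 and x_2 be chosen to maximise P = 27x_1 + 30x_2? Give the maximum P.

Vertices and P = 27x_1 + 30x_2:
  (0, 0) → P = 0
  (0, 10) → P = 300
  (42/5, 0) → P = 1134/5
  (6, 6) → P = 342

x_1 = 6, x_2 = 6, maximum P = 342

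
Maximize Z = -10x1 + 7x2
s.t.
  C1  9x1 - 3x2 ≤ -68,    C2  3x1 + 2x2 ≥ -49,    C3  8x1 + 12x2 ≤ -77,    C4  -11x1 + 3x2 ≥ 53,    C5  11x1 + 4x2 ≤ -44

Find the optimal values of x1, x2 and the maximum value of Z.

The optimum lies where 3x1 + 2x2 = -49 and 8x1 + 12x2 = -77.
Solving simultaneously gives x1 = -217/10, x2 = 161/20.

x1 = -217/10, x2 = 161/20, maximum Z = 5467/20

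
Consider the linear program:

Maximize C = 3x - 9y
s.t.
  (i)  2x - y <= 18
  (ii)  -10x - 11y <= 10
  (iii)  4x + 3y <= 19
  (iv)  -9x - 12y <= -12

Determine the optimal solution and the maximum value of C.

The feasible region is unbounded (it extends along (-3, 4), (-11, 10)), but C strictly decreases along every unbounded feasible direction, so there is no improving ray and the maximum is attained at a vertex.

The binding constraints are 2x - y = 18 and -9x - 12y = -12.
Solving simultaneously gives x = 76/11, y = -46/11.

x = 76/11, y = -46/11, maximum C = 642/11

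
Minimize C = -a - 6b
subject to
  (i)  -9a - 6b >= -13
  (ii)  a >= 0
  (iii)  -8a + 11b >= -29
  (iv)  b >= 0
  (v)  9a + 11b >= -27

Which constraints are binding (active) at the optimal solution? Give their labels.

(i) and (ii)

Vertices and C = -a - 6b:
  (0, 13/6) → C = -13
  (13/9, 0) → C = -13/9
  (0, 0) → C = 0

The minimum is at (0, 13/6). Substituting into each constraint, equality holds for (i) and (ii); the remaining constraints have slack.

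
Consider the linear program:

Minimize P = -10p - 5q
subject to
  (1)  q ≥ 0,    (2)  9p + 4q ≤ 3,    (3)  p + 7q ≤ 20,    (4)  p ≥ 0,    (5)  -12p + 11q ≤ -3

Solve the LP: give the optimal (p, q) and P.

Feasible corners and P = -10p - 5q:
  (1/3, 0) → P = -10/3
  (1/4, 0) → P = -5/2
  (15/49, 3/49) → P = -165/49

The binding constraints are 9p + 4q = 3 and -12p + 11q = -3.
Solving simultaneously gives p = 15/49, q = 3/49.

p = 15/49, q = 3/49, minimum P = -165/49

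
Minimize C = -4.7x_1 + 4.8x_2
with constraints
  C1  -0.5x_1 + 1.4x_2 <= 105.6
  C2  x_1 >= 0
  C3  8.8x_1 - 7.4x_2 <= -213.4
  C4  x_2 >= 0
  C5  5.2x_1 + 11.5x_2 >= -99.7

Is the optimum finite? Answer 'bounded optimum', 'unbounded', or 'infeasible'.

Feasible corners and C = -4.7x_1 + 4.8x_2:
  (0, 528/7) → C = 12672/35
  (24134/431, 41129/431) → C = 419947/2155
  (0, 1067/37) → C = 25608/185
The feasible region has finitely many vertices and no improving ray; the minimum is 25608/185 at (0, 1067/37).

bounded optimum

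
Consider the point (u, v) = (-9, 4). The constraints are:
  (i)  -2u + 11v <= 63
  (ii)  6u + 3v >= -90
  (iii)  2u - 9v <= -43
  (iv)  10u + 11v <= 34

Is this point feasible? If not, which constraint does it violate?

(i): 62 ≤ 63 ✓
(ii): -42 ≥ -90 ✓
(iii): -54 ≤ -43 ✓
(iv): -46 ≤ 34 ✓

feasible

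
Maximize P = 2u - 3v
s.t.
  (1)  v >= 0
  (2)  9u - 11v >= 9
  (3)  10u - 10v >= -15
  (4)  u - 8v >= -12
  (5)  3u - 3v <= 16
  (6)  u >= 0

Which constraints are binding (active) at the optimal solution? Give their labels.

(1) and (5)

Feasible corners and P = 2u - 3v:
  (1, 0) → P = 2
  (16/3, 0) → P = 32/3
  (204/61, 117/61) → P = 57/61
  (164/21, 52/21) → P = 172/21

The maximum is at (16/3, 0). Substituting into each constraint, equality holds for (1) and (5); the remaining constraints have slack.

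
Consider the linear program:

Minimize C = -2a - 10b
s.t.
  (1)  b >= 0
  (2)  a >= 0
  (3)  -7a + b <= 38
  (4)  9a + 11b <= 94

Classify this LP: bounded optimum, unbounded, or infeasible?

Corner points and C = -2a - 10b:
  (0, 0) → C = 0
  (94/9, 0) → C = -188/9
  (0, 94/11) → C = -940/11
The feasible region has finitely many vertices and no improving ray; the minimum is -940/11 at (0, 94/11).

bounded optimum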